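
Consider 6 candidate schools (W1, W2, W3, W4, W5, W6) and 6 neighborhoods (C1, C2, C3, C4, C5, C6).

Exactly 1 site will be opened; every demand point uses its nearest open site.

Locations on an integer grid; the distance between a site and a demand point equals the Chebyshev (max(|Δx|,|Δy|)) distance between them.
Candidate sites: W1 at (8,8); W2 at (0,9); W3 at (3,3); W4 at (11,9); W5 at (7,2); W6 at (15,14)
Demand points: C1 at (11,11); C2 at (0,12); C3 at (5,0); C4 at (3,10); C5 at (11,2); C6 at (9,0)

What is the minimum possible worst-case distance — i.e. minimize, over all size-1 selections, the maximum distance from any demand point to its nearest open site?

8

Open {W1}.
  Farthest demand point is C2 at distance 8 (to W1); all others are ≤ 8.
With {W3} the worst case is 9.
With {W5} the worst case is 10.
No size-1 selection achieves below 8.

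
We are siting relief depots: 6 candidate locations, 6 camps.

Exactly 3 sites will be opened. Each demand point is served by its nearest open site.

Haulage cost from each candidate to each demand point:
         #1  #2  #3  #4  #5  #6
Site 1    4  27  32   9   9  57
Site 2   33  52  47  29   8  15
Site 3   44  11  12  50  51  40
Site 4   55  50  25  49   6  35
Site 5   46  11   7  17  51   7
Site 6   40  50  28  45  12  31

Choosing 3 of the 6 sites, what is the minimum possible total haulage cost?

44

Open {Site 1, Site 4, Site 5}.
  #1→Site 1 4, #2→Site 5 11, #3→Site 5 7, #4→Site 1 9, #5→Site 4 6, #6→Site 5 7  ⇒ total 44.
Compare {Site 1, Site 2, Site 5}: total 46.
Compare {Site 1, Site 3, Site 5}: total 47.
No size-3 selection does better; minimum is 44.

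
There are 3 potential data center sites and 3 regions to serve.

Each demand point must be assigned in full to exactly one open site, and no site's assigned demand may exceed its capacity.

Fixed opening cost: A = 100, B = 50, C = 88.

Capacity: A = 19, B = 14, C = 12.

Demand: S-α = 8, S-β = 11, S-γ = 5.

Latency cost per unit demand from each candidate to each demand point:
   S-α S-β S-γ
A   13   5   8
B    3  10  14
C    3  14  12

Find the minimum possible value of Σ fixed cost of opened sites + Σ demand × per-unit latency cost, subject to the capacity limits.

269

Open {A, B}; cheapest assignment that respects the capacities:
  A (cap 19, load 16): S-β, S-γ — cost 11×5 + 5×8 = 95
  B (cap 14, load 8): S-α — cost 8×3 = 24
  Shipping 119, fixed 150 → total 269.
  Any other capacity-feasible assignment to {A, B} ships for at least 119.
Compare {A, C}: its best feasible assignment gives total 307.
Compare {A, B, C}: its best feasible assignment gives total 357.
Every other set of open sites that can feasibly serve all demand totals ≥ 307 even under its best assignment. Minimum: 269.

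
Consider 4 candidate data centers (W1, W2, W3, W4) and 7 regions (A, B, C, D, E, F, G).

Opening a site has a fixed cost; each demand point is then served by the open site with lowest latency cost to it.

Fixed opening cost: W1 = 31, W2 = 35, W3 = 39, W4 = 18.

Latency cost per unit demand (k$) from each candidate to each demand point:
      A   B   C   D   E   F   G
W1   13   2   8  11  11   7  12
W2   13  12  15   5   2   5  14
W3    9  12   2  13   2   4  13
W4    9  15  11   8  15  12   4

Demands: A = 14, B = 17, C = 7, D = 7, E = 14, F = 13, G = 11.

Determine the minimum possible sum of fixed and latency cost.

442

Open {W1, W3, W4}: assign each demand point to its cheapest open site.
  A→W3 14×9=126, B→W1 17×2=34, C→W3 7×2=14, D→W4 7×8=56, E→W3 14×2=28, F→W3 13×4=52, G→W4 11×4=44
  latency cost 354, fixed 88 → total 442.
Compare {W1, W2, W3, W4}: latency cost 333 + fixed 123 = 456.
Compare {W1, W2, W4}: latency cost 388 + fixed 84 = 472.
Compare {W1, W2, W3}: latency cost 421 + fixed 105 = 526.
All other subsets cost ≥ 456. Minimum total cost: 442.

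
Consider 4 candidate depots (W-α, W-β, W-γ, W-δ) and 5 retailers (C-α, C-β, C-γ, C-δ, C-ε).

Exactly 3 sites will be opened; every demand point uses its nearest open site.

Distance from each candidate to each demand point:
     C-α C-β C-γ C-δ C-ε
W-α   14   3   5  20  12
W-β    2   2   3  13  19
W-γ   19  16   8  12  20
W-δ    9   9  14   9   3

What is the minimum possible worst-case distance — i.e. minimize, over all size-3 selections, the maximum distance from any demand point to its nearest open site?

Open {W-α, W-β, W-δ}.
  Farthest demand point is C-δ at distance 9 (to W-δ); all others are ≤ 9.
With {W-α, W-γ, W-δ} the worst case is 9.
With {W-β, W-γ, W-δ} the worst case is 9.
No size-3 selection achieves below 9.

9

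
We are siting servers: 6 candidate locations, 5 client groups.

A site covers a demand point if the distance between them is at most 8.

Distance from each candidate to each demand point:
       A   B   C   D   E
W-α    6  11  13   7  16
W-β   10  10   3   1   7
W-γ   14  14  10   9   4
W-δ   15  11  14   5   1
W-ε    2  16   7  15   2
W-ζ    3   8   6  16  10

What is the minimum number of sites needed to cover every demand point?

2

Coverage sets (demand points within 8 of each site):
  W-α: {A, D}
  W-β: {C, D, E}
  W-γ: {E}
  W-δ: {D, E}
  W-ε: {A, C, E}
  W-ζ: {A, B, C}
No single site covers all 5 demand points.
But {W-β, W-ζ} covers everything, so the minimum is 2.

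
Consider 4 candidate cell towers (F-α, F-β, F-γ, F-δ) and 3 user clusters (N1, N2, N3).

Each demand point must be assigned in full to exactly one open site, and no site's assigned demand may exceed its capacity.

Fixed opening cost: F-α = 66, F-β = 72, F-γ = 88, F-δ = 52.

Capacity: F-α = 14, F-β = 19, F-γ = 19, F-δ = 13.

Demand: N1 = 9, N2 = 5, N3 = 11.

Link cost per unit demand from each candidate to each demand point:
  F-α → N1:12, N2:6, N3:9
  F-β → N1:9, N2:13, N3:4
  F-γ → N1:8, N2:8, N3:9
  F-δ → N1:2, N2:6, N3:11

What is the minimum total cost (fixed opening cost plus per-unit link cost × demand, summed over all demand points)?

251

Open {F-β, F-δ}; cheapest assignment that respects the capacities:
  F-β (cap 19, load 16): N2, N3 — cost 5×13 + 11×4 = 109
  F-δ (cap 13, load 9): N1 — cost 9×2 = 18
  Shipping 127, fixed 124 → total 251.
  Any other capacity-feasible assignment to {F-β, F-δ} ships for at least 127.
Compare {F-α, F-β, F-δ}: its best feasible assignment gives total 282.
Compare {F-γ, F-δ}: its best feasible assignment gives total 297.
Every other set of open sites that can feasibly serve all demand totals ≥ 282 even under its best assignment. Minimum: 251.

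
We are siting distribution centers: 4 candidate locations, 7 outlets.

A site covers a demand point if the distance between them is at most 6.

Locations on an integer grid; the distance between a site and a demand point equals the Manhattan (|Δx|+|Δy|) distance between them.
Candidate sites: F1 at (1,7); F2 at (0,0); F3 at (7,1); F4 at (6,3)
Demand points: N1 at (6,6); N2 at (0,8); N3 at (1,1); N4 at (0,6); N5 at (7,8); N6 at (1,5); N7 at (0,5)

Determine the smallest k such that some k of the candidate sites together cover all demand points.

2

Coverage sets (demand points within 6 of each site):
  F1: {N1, N2, N3, N4, N6, N7}
  F2: {N3, N4, N6, N7}
  F3: {N1, N3}
  F4: {N1, N5}
No single site covers all 7 demand points.
But {F1, F4} covers everything, so the minimum is 2.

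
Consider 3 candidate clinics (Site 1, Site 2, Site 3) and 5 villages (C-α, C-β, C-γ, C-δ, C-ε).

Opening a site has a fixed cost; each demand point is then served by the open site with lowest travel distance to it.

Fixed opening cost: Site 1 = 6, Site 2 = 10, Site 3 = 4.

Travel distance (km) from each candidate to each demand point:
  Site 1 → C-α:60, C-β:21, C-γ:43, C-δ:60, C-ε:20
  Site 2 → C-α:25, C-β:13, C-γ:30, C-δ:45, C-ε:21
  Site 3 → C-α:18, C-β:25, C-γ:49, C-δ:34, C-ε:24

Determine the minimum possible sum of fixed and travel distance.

130

Open {Site 2, Site 3}: assign each demand point to its cheapest open site.
  C-α→Site 3 18, C-β→Site 2 13, C-γ→Site 2 30, C-δ→Site 3 34, C-ε→Site 2 21
  travel distance 116, fixed 14 → total 130.
Compare {Site 1, Site 2, Site 3}: travel distance 115 + fixed 20 = 135.
Compare {Site 2}: travel distance 134 + fixed 10 = 144.
Compare {Site 1, Site 3}: travel distance 136 + fixed 10 = 146.
All other subsets cost ≥ 135. Minimum total cost: 130.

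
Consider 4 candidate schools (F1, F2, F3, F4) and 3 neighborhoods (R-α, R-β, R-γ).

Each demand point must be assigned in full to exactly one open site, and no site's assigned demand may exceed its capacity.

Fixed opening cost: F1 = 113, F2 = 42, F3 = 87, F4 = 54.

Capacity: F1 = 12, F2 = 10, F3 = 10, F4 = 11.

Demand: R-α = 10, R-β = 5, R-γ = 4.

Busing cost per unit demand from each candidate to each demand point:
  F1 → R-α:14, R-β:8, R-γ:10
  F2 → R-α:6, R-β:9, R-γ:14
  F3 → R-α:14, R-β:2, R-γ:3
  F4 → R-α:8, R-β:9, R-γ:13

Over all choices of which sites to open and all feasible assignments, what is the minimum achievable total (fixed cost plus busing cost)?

Open {F2, F3}; cheapest assignment that respects the capacities:
  F2 (cap 10, load 10): R-α — cost 10×6 = 60
  F3 (cap 10, load 9): R-β, R-γ — cost 5×2 + 4×3 = 22
  Shipping 82, fixed 129 → total 211.
  Any other capacity-feasible assignment to {F2, F3} ships for at least 82.
Compare {F3, F4}: its best feasible assignment gives total 243.
Compare {F2, F4}: its best feasible assignment gives total 253.
Every other set of open sites that can feasibly serve all demand totals ≥ 243 even under its best assignment. Minimum: 211.

211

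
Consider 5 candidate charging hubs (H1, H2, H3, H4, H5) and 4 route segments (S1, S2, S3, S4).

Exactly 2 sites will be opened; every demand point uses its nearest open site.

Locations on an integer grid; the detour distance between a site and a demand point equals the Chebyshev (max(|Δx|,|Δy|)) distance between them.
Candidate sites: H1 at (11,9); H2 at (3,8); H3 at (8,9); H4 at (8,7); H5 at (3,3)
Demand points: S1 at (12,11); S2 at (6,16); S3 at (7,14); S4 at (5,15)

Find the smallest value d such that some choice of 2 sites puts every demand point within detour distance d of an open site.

Open {H1, H2}.
  Farthest demand point is S2 at detour distance 7 (to H1); all others are ≤ 7.
With {H1, H3} the worst case is 7.
With {H1, H4} the worst case is 7.
No size-2 selection achieves below 7.

7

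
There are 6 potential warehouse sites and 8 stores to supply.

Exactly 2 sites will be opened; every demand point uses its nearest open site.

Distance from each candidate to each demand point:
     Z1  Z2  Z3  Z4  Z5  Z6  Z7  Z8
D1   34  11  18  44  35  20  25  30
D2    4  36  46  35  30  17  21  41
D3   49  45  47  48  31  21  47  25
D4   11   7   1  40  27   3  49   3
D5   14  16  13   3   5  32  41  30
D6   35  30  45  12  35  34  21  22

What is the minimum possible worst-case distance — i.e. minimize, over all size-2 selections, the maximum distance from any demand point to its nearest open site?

Open {D4, D6}.
  Farthest demand point is Z5 at distance 27 (to D4); all others are ≤ 27.
With {D1, D5} the worst case is 30.
With {D2, D5} the worst case is 30.
No size-2 selection achieves below 27.

27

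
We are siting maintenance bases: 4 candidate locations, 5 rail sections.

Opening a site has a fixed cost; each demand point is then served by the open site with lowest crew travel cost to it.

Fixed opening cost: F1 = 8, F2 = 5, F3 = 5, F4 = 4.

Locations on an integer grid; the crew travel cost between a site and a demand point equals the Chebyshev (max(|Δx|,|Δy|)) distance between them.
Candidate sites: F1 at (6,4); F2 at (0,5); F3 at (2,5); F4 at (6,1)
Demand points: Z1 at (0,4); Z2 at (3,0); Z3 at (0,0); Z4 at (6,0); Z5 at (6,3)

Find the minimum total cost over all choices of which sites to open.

Open {F2, F4}: assign each demand point to its cheapest open site.
  Z1→F2 1, Z2→F4 3, Z3→F2 5, Z4→F4 1, Z5→F4 2
  crew travel cost 12, fixed 9 → total 21.
Compare {F4}: crew travel cost 18 + fixed 4 = 22.
Compare {F3, F4}: crew travel cost 13 + fixed 9 = 22.
Compare {F3}: crew travel cost 21 + fixed 5 = 26.
All other subsets cost ≥ 22. Minimum total cost: 21.

21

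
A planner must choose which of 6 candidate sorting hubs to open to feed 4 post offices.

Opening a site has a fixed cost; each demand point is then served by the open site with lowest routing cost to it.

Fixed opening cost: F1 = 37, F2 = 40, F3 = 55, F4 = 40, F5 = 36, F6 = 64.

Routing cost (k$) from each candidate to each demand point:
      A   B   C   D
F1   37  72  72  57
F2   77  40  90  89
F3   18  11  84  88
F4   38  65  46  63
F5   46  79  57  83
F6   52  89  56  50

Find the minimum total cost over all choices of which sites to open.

233

Open {F3, F4}: assign each demand point to its cheapest open site.
  A→F3 18, B→F3 11, C→F4 46, D→F4 63
  routing cost 138, fixed 95 → total 233.
Compare {F1, F3}: routing cost 158 + fixed 92 = 250.
Compare {F4}: routing cost 212 + fixed 40 = 252.
Compare {F3, F6}: routing cost 135 + fixed 119 = 254.
All other subsets cost ≥ 250. Minimum total cost: 233.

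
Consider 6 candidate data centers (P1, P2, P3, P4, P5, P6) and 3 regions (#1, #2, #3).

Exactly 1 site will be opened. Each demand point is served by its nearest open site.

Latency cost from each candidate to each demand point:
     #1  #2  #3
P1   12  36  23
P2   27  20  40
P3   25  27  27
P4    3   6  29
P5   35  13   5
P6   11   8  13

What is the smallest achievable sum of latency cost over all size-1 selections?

32

Open {P6}.
  #1→P6 11, #2→P6 8, #3→P6 13  ⇒ total 32.
Compare {P4}: total 38.
Compare {P5}: total 53.
No size-1 selection does better; minimum is 32.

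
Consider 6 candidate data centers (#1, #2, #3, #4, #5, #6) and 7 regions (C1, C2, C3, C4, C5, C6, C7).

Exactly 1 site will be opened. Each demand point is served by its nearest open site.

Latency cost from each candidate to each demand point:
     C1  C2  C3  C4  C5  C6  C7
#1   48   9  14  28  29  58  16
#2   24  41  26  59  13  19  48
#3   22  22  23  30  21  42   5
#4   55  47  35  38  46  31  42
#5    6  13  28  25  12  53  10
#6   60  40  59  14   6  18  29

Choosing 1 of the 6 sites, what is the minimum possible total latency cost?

Open {#5}.
  C1→#5 6, C2→#5 13, C3→#5 28, C4→#5 25, C5→#5 12, C6→#5 53, C7→#5 10  ⇒ total 147.
Compare {#3}: total 165.
Compare {#1}: total 202.
No size-1 selection does better; minimum is 147.

147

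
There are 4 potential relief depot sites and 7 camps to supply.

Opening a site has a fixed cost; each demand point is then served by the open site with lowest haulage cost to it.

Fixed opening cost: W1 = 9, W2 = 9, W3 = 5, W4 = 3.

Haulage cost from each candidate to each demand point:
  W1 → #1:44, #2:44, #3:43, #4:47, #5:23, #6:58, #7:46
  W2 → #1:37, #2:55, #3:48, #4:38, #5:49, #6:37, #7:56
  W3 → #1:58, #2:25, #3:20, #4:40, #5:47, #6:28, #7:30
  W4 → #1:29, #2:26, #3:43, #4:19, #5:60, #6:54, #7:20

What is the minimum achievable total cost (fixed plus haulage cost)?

Open {W1, W3, W4}: assign each demand point to its cheapest open site.
  #1→W4 29, #2→W3 25, #3→W3 20, #4→W4 19, #5→W1 23, #6→W3 28, #7→W4 20
  haulage cost 164, fixed 17 → total 181.
Compare {W1, W2, W3, W4}: haulage cost 164 + fixed 26 = 190.
Compare {W3, W4}: haulage cost 188 + fixed 8 = 196.
Compare {W2, W3, W4}: haulage cost 188 + fixed 17 = 205.
All other subsets cost ≥ 190. Minimum total cost: 181.

181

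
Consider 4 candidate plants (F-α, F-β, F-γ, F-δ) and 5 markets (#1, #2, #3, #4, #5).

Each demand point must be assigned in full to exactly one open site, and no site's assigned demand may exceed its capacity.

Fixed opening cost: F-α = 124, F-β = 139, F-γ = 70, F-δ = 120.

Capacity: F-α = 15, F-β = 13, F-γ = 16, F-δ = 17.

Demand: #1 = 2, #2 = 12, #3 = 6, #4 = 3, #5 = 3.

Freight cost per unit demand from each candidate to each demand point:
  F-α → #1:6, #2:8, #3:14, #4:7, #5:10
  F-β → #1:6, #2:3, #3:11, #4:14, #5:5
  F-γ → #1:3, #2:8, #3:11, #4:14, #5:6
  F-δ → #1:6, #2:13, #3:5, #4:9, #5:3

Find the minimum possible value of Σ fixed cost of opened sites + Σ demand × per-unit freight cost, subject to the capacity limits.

Open {F-γ, F-δ}; cheapest assignment that respects the capacities:
  F-γ (cap 16, load 14): #1, #2 — cost 2×3 + 12×8 = 102
  F-δ (cap 17, load 12): #3, #4, #5 — cost 6×5 + 3×9 + 3×3 = 66
  Shipping 168, fixed 190 → total 358.
  Any other capacity-feasible assignment to {F-γ, F-δ} ships for at least 168.
Compare {F-β, F-δ}: its best feasible assignment gives total 373.
Compare {F-β, F-γ}: its best feasible assignment gives total 377.
Every other set of open sites that can feasibly serve all demand totals ≥ 373 even under its best assignment. Minimum: 358.

358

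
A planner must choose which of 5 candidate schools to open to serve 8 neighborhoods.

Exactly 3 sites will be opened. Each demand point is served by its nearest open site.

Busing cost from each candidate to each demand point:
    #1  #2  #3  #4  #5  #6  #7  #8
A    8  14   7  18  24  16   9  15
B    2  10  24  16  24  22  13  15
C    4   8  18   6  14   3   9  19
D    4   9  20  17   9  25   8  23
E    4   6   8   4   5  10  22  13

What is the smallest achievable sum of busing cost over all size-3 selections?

50

Open {B, C, E}.
  #1→B 2, #2→E 6, #3→E 8, #4→E 4, #5→E 5, #6→C 3, #7→C 9, #8→E 13  ⇒ total 50.
Compare {A, C, E}: total 51.
Compare {C, D, E}: total 51.
No size-3 selection does better; minimum is 50.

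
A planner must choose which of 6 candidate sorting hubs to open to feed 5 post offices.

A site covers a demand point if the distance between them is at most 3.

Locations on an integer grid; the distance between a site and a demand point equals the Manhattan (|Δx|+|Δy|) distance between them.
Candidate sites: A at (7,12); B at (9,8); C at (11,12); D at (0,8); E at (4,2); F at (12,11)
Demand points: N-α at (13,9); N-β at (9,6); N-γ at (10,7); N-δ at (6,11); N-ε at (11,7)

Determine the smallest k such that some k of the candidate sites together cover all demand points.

Coverage sets (demand points within 3 of each site):
  A: {N-δ}
  B: {N-β, N-γ, N-ε}
  C: {}
  D: {}
  E: {}
  F: {N-α}
No 2 sites suffice: every size-2 union leaves at least one demand point uncovered.
But {A, B, F} covers everything, so the minimum is 3.

3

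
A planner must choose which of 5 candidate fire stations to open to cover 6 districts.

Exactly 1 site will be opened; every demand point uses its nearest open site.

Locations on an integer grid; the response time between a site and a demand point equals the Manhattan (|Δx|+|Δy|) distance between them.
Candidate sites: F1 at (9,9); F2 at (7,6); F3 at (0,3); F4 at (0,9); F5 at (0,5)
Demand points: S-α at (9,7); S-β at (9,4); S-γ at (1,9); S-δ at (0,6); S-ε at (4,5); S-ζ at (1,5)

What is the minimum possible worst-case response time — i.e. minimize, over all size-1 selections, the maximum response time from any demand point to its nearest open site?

9

Open {F2}.
  Farthest demand point is S-γ at response time 9 (to F2); all others are ≤ 9.
With {F5} the worst case is 11.
With {F1} the worst case is 12.
No size-1 selection achieves below 9.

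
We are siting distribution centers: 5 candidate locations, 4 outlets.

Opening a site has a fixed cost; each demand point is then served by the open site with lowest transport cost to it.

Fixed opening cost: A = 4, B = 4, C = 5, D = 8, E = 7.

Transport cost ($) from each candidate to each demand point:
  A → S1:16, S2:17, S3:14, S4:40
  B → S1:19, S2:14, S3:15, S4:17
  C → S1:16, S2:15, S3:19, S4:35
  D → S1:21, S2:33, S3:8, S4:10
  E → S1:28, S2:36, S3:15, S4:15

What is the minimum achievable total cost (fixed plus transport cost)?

62

Open {C, D}: assign each demand point to its cheapest open site.
  S1→C 16, S2→C 15, S3→D 8, S4→D 10
  transport cost 49, fixed 13 → total 62.
Compare {A, D}: transport cost 51 + fixed 12 = 63.
Compare {B, D}: transport cost 51 + fixed 12 = 63.
Compare {A, B, D}: transport cost 48 + fixed 16 = 64.
All other subsets cost ≥ 63. Minimum total cost: 62.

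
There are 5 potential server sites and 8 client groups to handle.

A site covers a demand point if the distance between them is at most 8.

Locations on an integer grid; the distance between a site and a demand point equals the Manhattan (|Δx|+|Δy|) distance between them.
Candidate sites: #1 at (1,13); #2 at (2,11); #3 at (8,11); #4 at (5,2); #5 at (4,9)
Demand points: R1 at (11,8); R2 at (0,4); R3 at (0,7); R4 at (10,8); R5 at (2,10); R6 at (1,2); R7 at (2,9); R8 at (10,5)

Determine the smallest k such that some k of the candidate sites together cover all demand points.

Coverage sets (demand points within 8 of each site):
  #1: {R3, R5, R7}
  #2: {R3, R5, R7}
  #3: {R1, R4, R5, R7, R8}
  #4: {R2, R6, R8}
  #5: {R1, R3, R4, R5, R7}
No single site covers all 8 demand points.
But {#4, #5} covers everything, so the minimum is 2.

2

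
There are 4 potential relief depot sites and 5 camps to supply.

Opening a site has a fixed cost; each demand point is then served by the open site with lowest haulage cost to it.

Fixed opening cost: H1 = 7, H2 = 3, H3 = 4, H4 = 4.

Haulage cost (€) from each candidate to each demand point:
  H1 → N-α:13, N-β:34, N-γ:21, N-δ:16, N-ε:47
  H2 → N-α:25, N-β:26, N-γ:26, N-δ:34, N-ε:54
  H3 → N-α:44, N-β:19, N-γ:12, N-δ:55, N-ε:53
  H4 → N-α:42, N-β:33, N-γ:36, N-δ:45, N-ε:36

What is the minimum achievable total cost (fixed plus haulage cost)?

Open {H1, H3, H4}: assign each demand point to its cheapest open site.
  N-α→H1 13, N-β→H3 19, N-γ→H3 12, N-δ→H1 16, N-ε→H4 36
  haulage cost 96, fixed 15 → total 111.
Compare {H1, H2, H3, H4}: haulage cost 96 + fixed 18 = 114.
Compare {H1, H3}: haulage cost 107 + fixed 11 = 118.
Compare {H1, H2, H3}: haulage cost 107 + fixed 14 = 121.
All other subsets cost ≥ 114. Minimum total cost: 111.

111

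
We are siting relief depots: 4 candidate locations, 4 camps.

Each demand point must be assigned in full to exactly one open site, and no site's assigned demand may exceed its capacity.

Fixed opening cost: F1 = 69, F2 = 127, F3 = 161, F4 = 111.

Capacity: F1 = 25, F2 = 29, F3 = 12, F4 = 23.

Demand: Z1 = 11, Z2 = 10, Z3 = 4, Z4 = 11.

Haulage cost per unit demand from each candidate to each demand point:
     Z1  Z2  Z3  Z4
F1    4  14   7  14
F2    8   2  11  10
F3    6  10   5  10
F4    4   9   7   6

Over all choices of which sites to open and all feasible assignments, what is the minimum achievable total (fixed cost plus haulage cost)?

Open {F1, F2}; cheapest assignment that respects the capacities:
  F1 (cap 25, load 15): Z1, Z3 — cost 11×4 + 4×7 = 72
  F2 (cap 29, load 21): Z2, Z4 — cost 10×2 + 11×10 = 130
  Shipping 202, fixed 196 → total 398.
  Any other capacity-feasible assignment to {F1, F2} ships for at least 202.
Compare {F1, F4}: its best feasible assignment gives total 408.
Compare {F2, F4}: its best feasible assignment gives total 412.
Every other set of open sites that can feasibly serve all demand totals ≥ 408 even under its best assignment. Minimum: 398.

398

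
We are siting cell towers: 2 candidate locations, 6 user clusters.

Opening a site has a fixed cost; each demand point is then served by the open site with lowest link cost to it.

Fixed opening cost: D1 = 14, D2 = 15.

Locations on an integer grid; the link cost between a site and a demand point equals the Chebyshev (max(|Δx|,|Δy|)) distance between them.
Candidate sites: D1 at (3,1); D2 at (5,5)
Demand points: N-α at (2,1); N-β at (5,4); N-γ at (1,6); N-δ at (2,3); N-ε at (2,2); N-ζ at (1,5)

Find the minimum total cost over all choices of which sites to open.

Open {D1}: assign each demand point to its cheapest open site.
  N-α→D1 1, N-β→D1 3, N-γ→D1 5, N-δ→D1 2, N-ε→D1 1, N-ζ→D1 4
  link cost 16, fixed 14 → total 30.
Compare {D2}: link cost 19 + fixed 15 = 34.
Compare {D1, D2}: link cost 13 + fixed 29 = 42.

30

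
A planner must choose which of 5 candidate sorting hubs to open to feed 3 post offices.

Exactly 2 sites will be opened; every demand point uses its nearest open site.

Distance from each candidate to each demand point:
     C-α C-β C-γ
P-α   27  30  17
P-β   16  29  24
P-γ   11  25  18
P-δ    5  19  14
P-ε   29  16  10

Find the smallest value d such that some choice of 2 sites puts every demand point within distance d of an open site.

16

Open {P-β, P-ε}.
  Farthest demand point is C-α at distance 16 (to P-β); all others are ≤ 16.
With {P-γ, P-ε} the worst case is 16.
With {P-δ, P-ε} the worst case is 16.
No size-2 selection achieves below 16.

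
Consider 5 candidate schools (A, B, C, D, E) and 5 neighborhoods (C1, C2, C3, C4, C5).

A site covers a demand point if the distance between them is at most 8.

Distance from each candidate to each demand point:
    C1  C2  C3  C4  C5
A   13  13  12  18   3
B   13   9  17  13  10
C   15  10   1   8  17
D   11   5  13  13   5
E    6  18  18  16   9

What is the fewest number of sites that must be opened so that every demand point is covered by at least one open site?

3

Coverage sets (demand points within 8 of each site):
  A: {C5}
  B: {}
  C: {C3, C4}
  D: {C2, C5}
  E: {C1}
No 2 sites suffice: every size-2 union leaves at least one demand point uncovered.
But {C, D, E} covers everything, so the minimum is 3.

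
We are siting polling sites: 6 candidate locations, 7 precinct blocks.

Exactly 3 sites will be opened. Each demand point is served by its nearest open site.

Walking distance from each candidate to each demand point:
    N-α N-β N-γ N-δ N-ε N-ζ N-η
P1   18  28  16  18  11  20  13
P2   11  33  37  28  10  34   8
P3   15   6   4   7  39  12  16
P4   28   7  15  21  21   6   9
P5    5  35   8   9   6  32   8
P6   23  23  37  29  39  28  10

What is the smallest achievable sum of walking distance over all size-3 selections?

Open {P3, P4, P5}.
  N-α→P5 5, N-β→P3 6, N-γ→P3 4, N-δ→P3 7, N-ε→P5 6, N-ζ→P4 6, N-η→P5 8  ⇒ total 42.
Compare {P1, P3, P5}: total 48.
Compare {P2, P3, P5}: total 48.
No size-3 selection does better; minimum is 42.

42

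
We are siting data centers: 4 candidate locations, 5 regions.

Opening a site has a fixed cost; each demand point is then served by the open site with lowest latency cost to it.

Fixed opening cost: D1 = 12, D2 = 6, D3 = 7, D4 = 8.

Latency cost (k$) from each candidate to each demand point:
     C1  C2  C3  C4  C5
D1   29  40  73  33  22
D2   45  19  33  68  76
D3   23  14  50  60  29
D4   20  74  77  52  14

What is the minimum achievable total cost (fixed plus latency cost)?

Open {D1, D2, D4}: assign each demand point to its cheapest open site.
  C1→D4 20, C2→D2 19, C3→D2 33, C4→D1 33, C5→D4 14
  latency cost 119, fixed 26 → total 145.
Compare {D1, D2, D3, D4}: latency cost 114 + fixed 33 = 147.
Compare {D1, D2, D3}: latency cost 125 + fixed 25 = 150.
Compare {D2, D4}: latency cost 138 + fixed 14 = 152.
All other subsets cost ≥ 147. Minimum total cost: 145.

145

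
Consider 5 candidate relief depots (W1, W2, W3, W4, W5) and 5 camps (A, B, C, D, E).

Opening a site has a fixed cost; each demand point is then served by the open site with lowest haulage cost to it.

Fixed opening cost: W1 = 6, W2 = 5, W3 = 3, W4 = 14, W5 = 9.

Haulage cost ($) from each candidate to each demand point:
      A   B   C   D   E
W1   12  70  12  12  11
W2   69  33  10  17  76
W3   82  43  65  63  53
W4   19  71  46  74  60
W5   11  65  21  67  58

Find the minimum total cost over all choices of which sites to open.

89

Open {W1, W2}: assign each demand point to its cheapest open site.
  A→W1 12, B→W2 33, C→W2 10, D→W1 12, E→W1 11
  haulage cost 78, fixed 11 → total 89.
Compare {W1, W2, W3}: haulage cost 78 + fixed 14 = 92.
Compare {W1, W2, W5}: haulage cost 77 + fixed 20 = 97.
Compare {W1, W3}: haulage cost 90 + fixed 9 = 99.
All other subsets cost ≥ 92. Minimum total cost: 89.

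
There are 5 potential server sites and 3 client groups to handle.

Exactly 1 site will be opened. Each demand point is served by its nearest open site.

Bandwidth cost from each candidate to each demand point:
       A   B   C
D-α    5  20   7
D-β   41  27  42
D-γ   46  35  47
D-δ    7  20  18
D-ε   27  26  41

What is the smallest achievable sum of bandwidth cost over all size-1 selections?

32

Open {D-α}.
  A→D-α 5, B→D-α 20, C→D-α 7  ⇒ total 32.
Compare {D-δ}: total 45.
Compare {D-ε}: total 94.
No size-1 selection does better; minimum is 32.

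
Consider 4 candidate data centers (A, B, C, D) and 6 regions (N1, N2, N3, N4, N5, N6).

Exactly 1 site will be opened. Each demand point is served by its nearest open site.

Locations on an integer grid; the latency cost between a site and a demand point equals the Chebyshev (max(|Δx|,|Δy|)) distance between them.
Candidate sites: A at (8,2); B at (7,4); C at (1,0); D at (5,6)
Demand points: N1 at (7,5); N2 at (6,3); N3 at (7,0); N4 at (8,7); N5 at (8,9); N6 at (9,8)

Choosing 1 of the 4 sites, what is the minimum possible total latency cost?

18

Open {B}.
  N1→B 1, N2→B 1, N3→B 4, N4→B 3, N5→B 5, N6→B 4  ⇒ total 18.
Compare {D}: total 21.
Compare {A}: total 25.
No size-1 selection does better; minimum is 18.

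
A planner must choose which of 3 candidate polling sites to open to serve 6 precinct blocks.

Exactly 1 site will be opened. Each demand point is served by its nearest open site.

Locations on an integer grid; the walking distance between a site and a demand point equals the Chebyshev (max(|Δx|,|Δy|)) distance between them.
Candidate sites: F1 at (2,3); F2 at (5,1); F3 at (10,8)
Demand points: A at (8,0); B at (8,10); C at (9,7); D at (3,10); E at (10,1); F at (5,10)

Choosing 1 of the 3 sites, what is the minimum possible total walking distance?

30

Open {F3}.
  A→F3 8, B→F3 2, C→F3 1, D→F3 7, E→F3 7, F→F3 5  ⇒ total 30.
Compare {F2}: total 41.
Compare {F1}: total 42.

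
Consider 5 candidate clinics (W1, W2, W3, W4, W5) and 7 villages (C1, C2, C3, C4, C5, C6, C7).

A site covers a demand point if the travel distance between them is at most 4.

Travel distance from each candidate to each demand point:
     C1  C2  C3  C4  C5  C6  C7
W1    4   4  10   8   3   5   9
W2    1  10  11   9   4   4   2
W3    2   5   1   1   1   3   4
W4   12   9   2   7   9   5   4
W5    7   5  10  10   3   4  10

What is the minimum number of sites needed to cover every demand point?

2

Coverage sets (demand points within 4 of each site):
  W1: {C1, C2, C5}
  W2: {C1, C5, C6, C7}
  W3: {C1, C3, C4, C5, C6, C7}
  W4: {C3, C7}
  W5: {C5, C6}
No single site covers all 7 demand points.
But {W1, W3} covers everything, so the minimum is 2.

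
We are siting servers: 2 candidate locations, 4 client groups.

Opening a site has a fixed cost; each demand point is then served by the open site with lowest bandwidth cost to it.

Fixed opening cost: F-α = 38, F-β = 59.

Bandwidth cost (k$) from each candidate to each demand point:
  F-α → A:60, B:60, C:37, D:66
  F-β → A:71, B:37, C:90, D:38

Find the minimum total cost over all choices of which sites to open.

261

Open {F-α}: assign each demand point to its cheapest open site.
  A→F-α 60, B→F-α 60, C→F-α 37, D→F-α 66
  bandwidth cost 223, fixed 38 → total 261.
Compare {F-α, F-β}: bandwidth cost 172 + fixed 97 = 269.
Compare {F-β}: bandwidth cost 236 + fixed 59 = 295.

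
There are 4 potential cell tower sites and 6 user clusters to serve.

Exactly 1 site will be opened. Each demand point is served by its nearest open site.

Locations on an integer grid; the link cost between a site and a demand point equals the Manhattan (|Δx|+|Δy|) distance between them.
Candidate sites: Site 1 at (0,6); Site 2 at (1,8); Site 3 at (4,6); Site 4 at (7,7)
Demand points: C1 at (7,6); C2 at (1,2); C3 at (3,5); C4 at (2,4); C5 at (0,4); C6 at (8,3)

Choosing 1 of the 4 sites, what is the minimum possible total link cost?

29

Open {Site 3}.
  C1→Site 3 3, C2→Site 3 7, C3→Site 3 2, C4→Site 3 4, C5→Site 3 6, C6→Site 3 7  ⇒ total 29.
Compare {Site 1}: total 33.
Compare {Site 2}: total 41.
No size-1 selection does better; minimum is 29.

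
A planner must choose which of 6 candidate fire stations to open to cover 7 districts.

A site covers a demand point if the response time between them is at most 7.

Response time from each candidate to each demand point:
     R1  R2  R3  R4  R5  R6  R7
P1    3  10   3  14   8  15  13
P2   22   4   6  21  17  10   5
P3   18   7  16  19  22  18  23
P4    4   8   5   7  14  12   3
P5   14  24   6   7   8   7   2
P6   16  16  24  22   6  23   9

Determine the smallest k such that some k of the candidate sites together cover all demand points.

4

Coverage sets (demand points within 7 of each site):
  P1: {R1, R3}
  P2: {R2, R3, R7}
  P3: {R2}
  P4: {R1, R3, R4, R7}
  P5: {R3, R4, R6, R7}
  P6: {R5}
No 3 sites suffice: every size-3 union leaves at least one demand point uncovered.
But {P1, P2, P5, P6} covers everything, so the minimum is 4.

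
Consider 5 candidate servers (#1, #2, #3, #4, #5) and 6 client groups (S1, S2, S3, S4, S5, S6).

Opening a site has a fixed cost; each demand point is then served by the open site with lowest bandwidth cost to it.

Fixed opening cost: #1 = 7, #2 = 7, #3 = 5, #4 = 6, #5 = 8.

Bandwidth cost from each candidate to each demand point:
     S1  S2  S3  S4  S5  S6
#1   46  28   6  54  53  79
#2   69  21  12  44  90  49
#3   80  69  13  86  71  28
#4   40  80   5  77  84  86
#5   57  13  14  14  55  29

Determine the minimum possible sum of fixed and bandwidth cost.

Open {#4, #5}: assign each demand point to its cheapest open site.
  S1→#4 40, S2→#5 13, S3→#4 5, S4→#5 14, S5→#5 55, S6→#5 29
  bandwidth cost 156, fixed 14 → total 170.
Compare {#3, #4, #5}: bandwidth cost 155 + fixed 19 = 174.
Compare {#1, #4, #5}: bandwidth cost 154 + fixed 21 = 175.
Compare {#1, #5}: bandwidth cost 161 + fixed 15 = 176.
All other subsets cost ≥ 174. Minimum total cost: 170.

170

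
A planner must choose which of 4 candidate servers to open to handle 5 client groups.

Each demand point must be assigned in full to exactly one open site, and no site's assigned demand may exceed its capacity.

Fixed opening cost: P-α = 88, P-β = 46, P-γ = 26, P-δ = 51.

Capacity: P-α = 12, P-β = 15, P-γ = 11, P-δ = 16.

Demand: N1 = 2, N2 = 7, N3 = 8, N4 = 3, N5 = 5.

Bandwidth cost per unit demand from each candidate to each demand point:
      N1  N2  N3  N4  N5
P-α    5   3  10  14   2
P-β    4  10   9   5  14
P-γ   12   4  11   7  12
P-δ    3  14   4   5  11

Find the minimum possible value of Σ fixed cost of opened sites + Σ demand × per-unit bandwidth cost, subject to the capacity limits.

219

Open {P-γ, P-δ}; cheapest assignment that respects the capacities:
  P-γ (cap 11, load 10): N2, N4 — cost 7×4 + 3×7 = 49
  P-δ (cap 16, load 15): N1, N3, N5 — cost 2×3 + 8×4 + 5×11 = 93
  Shipping 142, fixed 77 → total 219.
  Any other capacity-feasible assignment to {P-γ, P-δ} ships for at least 142.
Compare {P-α, P-δ}: its best feasible assignment gives total 223.
Compare {P-α, P-γ, P-δ}: its best feasible assignment gives total 249.
Every other set of open sites that can feasibly serve all demand totals ≥ 223 even under its best assignment. Minimum: 219.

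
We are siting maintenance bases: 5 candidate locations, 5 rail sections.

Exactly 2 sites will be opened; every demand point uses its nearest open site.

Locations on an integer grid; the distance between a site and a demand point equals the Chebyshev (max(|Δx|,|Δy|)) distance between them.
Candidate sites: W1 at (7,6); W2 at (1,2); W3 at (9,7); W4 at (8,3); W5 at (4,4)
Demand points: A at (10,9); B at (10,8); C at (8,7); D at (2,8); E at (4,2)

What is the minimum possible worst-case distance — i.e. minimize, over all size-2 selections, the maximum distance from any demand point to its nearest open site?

Open {W1, W5}.
  Farthest demand point is D at distance 4 (to W5); all others are ≤ 4.
With {W3, W5} the worst case is 4.
With {W1, W2} the worst case is 5.
No size-2 selection achieves below 4.

4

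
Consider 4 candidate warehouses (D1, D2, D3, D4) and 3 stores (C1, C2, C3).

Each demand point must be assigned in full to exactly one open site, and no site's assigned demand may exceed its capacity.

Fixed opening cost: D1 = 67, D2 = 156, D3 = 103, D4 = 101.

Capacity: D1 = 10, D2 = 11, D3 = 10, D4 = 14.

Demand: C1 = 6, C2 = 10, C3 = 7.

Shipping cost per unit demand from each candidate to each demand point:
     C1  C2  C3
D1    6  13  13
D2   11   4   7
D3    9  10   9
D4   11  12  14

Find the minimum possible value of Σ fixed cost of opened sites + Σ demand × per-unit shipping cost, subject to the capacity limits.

Open {D2, D4}; cheapest assignment that respects the capacities:
  D2 (cap 11, load 10): C2 — cost 10×4 = 40
  D4 (cap 14, load 13): C1, C3 — cost 6×11 + 7×14 = 164
  Shipping 204, fixed 257 → total 461.
  Any other capacity-feasible assignment to {D2, D4} ships for at least 204.
Compare {D1, D4}: its best feasible assignment gives total 462.
Compare {D1, D2, D3}: its best feasible assignment gives total 465.
Every other set of open sites that can feasibly serve all demand totals ≥ 462 even under its best assignment. Minimum: 461.

461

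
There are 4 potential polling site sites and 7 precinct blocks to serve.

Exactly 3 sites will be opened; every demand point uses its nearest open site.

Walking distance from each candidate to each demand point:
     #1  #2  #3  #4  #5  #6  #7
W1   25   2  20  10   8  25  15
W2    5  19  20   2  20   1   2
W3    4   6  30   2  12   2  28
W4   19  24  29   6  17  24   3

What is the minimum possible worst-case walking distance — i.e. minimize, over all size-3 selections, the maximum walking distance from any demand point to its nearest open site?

Open {W1, W2, W3}.
  Farthest demand point is #3 at walking distance 20 (to W1); all others are ≤ 20.
With {W1, W2, W4} the worst case is 20.
With {W1, W3, W4} the worst case is 20.
No size-3 selection achieves below 20.

20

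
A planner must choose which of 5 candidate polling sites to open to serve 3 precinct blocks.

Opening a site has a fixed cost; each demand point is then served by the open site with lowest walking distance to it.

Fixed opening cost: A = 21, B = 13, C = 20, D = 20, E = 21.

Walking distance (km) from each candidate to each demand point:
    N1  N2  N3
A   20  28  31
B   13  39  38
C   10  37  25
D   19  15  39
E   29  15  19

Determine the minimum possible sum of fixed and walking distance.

81

Open {B, E}: assign each demand point to its cheapest open site.
  N1→B 13, N2→E 15, N3→E 19
  walking distance 47, fixed 34 → total 81.
Compare {E}: walking distance 63 + fixed 21 = 84.
Compare {C, E}: walking distance 44 + fixed 41 = 85.
Compare {C, D}: walking distance 50 + fixed 40 = 90.
All other subsets cost ≥ 84. Minimum total cost: 81.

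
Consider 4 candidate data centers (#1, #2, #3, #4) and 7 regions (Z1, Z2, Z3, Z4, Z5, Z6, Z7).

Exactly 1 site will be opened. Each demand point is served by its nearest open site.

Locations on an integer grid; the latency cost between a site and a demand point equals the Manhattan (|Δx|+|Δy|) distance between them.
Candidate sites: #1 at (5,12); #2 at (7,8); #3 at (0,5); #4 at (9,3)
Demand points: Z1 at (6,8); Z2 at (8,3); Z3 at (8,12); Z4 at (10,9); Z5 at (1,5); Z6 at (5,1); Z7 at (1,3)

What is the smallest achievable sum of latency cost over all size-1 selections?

45

Open {#2}.
  Z1→#2 1, Z2→#2 6, Z3→#2 5, Z4→#2 4, Z5→#2 9, Z6→#2 9, Z7→#2 11  ⇒ total 45.
Compare {#4}: total 50.
Compare {#3}: total 61.
No size-1 selection does better; minimum is 45.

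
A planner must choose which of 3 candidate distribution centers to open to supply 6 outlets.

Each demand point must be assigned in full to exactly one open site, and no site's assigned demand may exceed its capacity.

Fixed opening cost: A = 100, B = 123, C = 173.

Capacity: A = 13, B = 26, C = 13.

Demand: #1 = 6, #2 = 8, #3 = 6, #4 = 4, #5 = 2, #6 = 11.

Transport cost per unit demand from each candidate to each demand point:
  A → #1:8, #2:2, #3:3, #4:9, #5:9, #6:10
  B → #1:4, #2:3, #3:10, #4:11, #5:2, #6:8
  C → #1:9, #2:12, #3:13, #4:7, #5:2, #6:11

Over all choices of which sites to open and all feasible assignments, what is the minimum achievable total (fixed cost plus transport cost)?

431

Open {A, B}; cheapest assignment that respects the capacities:
  A (cap 13, load 12): #3, #4, #5 — cost 6×3 + 4×9 + 2×9 = 72
  B (cap 26, load 25): #1, #2, #6 — cost 6×4 + 8×3 + 11×8 = 136
  Shipping 208, fixed 223 → total 431.
  Any other capacity-feasible assignment to {A, B} ships for at least 208.
Compare {B, C}: its best feasible assignment gives total 542.
Compare {A, B, C}: its best feasible assignment gives total 582.
Every other set of open sites that can feasibly serve all demand totals ≥ 542 even under its best assignment. Minimum: 431.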